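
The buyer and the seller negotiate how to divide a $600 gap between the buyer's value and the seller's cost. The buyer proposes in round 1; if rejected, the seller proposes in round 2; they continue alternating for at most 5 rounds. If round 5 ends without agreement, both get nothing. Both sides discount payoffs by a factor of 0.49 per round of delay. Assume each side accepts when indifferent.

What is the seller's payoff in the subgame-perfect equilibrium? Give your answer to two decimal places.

185.94

Round 5 (the buyer proposes): rejection yields 0 for the seller; the buyer offers 0 and keeps 600.
Round 4 (the seller proposes): the buyer can get 600 next round, worth 0.49 × 600 = 294 now. The seller offers 294 and keeps 600 − 294 = 306.
Round 3 (the buyer proposes): the seller can get 306 next round, worth 0.49 × 306 = 149.94 now. The buyer offers 149.94 and keeps 600 − 149.94 = 450.06.
Round 2 (the seller proposes): the buyer can get 450.06 next round, worth 0.49 × 450.06 = 220.5294 now, so the seller offers 220.5294, keeping 379.4706.
Round 1 (the buyer proposes): the seller can get 379.4706 next round, worth 0.49 × 379.4706 = 185.940594 now, so the buyer offers 185.940594, keeping 414.059406.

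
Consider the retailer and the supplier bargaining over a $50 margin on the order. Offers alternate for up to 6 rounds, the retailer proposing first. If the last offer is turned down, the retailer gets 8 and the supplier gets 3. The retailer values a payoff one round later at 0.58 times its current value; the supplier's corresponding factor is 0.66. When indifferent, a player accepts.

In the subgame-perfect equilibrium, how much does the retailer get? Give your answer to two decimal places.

26.77

Round 6 (the supplier proposes): the retailer gets 8 if talks fail, so the supplier offers 8 and keeps 42.
Round 5 (the retailer proposes): the supplier can get 42 next round, worth 0.66 × 42 = 27.72 now. The retailer offers 27.72 and keeps 50 − 27.72 = 22.28.
Round 4 (the supplier proposes): the retailer can get 22.28 next round, worth 0.58 × 22.28 = 12.9224 now, so the supplier offers 12.9224, keeping 37.0776.
Round 3 (the retailer proposes): the supplier can get 37.0776 next round, worth 0.66 × 37.0776 = 24.471216 now, so the retailer offers 24.471216, keeping 25.528784.
Round 2 (the supplier proposes): the retailer can get 25.528784 next round, worth 0.58 × 25.528784 = 14.80669472 now, so the supplier offers 14.80669472, keeping 35.19330528.
Round 1 (the retailer proposes): the supplier can get 35.19330528 next round, worth 0.66 × 35.19330528 = 23.2275814848 now, so the retailer offers 23.2275814848, keeping 26.7724185152.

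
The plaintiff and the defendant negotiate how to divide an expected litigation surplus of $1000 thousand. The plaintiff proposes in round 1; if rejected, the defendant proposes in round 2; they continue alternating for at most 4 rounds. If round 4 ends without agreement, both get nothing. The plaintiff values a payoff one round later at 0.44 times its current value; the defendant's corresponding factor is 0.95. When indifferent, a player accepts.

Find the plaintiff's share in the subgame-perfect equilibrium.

70.9

Solve by backward induction from round 4.
Round 4 (the defendant proposes): the plaintiff will accept anything ≥ 0, so the defendant offers 0 and keeps 1000.
Round 3 (the plaintiff proposes): the defendant can get 1000 next round, worth 0.95 × 1000 = 950 now; the plaintiff offers that and keeps 50.
Round 2 (the defendant proposes): the plaintiff can get 50 next round, worth 0.44 × 50 = 22 now; the defendant offers that and keeps 978.
Round 1 (the plaintiff proposes): the defendant can get 978 next round, worth 0.95 × 978 = 929.1 now, so the plaintiff offers 929.1, keeping 70.9.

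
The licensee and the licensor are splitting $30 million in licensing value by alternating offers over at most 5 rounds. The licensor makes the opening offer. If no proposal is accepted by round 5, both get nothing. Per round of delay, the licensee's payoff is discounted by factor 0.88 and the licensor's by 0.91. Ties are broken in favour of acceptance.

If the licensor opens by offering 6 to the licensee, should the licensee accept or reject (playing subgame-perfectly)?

Accept

Work out the licensee's continuation value if the offer is rejected.
Round 5 (the licensor proposes): the licensee will accept anything ≥ 0, so the licensor offers 0 and keeps 30.
Round 4 (the licensee proposes): the licensor can get 30 next round, worth 0.91 × 30 = 27.3 now, so the licensee offers 27.3, keeping 2.7.
Round 3 (the licensor proposes): the licensee can get 2.7 next round, worth 0.88 × 2.7 = 2.376 now. The licensor offers 2.376 and keeps 30 − 2.376 = 27.624.
Round 2 (the licensee proposes): the licensor can get 27.624 next round, worth 0.91 × 27.624 = 25.13784 now, so the licensee offers 25.13784, keeping 4.86216.
So by rejecting in round 1, the licensee gets 4.86216 next round, worth 0.88 × 4.86216 = 4.2787008 now.
Offer 6 ≥ 4.2787008, so the licensee accepts.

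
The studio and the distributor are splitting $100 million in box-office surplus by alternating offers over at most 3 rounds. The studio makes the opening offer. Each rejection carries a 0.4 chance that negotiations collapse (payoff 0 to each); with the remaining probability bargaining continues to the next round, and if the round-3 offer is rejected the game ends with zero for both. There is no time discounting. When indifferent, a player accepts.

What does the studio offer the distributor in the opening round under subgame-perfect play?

By backward induction:
Round 3 (the studio proposes): the distributor will accept anything ≥ 0, so the studio offers 0 and keeps 100.
Round 2 (the distributor proposes): rejecting gives the studio an expected 0.6 × 100 = 60; the distributor offers that and keeps 40.
Round 1 (the studio proposes): rejecting gives the distributor an expected 0.6 × 40 = 24; the studio offers that and keeps 76.

24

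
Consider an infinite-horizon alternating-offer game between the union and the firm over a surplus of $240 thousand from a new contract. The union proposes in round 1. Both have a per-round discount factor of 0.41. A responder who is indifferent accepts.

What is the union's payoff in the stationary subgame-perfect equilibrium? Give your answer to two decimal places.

170.21

When the union proposes, the firm accepts any offer worth at least 0.41 times what the firm would get by proposing next round; and vice versa.
This gives x = 240 − 0.41y and y = 240 − 0.41x, where x and y are each side's share when it proposes.
Hence (1 − 0.41·0.41)x = 240(1 − 0.41), i.e. 0.8319·x = 141.6.
x ≈ 170.2128; the firm's share is 240 − x ≈ 69.7872.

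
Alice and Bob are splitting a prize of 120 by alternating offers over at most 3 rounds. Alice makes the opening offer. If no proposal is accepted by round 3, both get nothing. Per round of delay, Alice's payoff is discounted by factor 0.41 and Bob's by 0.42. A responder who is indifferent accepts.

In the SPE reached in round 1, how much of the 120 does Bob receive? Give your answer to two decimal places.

Round 3 (Alice proposes): Bob will accept anything ≥ 0, so Alice offers 0 and keeps 120.
Round 2 (Bob proposes): Alice can get 120 next round, worth 0.41 × 120 = 49.2 now. Bob offers 49.2 and keeps 120 − 49.2 = 70.8.
Round 1 (Alice proposes): Bob can get 70.8 next round, worth 0.42 × 70.8 = 29.736 now. Alice offers 29.736 and keeps 120 − 29.736 = 90.264.

29.74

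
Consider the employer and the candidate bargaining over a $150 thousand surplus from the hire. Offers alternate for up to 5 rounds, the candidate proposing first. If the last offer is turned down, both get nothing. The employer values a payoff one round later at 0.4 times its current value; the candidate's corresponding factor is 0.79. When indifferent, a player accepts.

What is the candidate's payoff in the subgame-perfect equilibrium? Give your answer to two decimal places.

133.42

Round 5 (the candidate proposes): rejection yields 0 for the employer; the candidate offers 0 and keeps 150.
Round 4 (the employer proposes): the candidate can get 150 next round, worth 0.79 × 150 = 118.5 now, so the employer offers 118.5, keeping 31.5.
Round 3 (the candidate proposes): the employer can get 31.5 next round, worth 0.4 × 31.5 = 12.6 now; the candidate offers that and keeps 137.4.
Round 2 (the employer proposes): the candidate can get 137.4 next round, worth 0.79 × 137.4 = 108.546 now, so the employer offers 108.546, keeping 41.454.
Round 1 (the candidate proposes): the employer can get 41.454 next round, worth 0.4 × 41.454 = 16.5816 now, so the candidate offers 16.5816, keeping 133.4184.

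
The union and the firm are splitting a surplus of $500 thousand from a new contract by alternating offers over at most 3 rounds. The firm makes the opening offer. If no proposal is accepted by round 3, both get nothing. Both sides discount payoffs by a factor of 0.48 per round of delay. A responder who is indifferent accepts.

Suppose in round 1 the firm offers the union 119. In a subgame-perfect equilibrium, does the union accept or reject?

Round 3 (the firm proposes): rejection yields 0 for the union; the firm offers 0 and keeps 500.
Round 2 (the union proposes): the firm can get 500 next round, worth 0.48 × 500 = 240 now, so the union offers 240, keeping 260.
So by rejecting in round 1, the union gets 260 next round, worth 0.48 × 260 = 124.8 now.
Offer 119 < 124.8, so the union rejects.

Reject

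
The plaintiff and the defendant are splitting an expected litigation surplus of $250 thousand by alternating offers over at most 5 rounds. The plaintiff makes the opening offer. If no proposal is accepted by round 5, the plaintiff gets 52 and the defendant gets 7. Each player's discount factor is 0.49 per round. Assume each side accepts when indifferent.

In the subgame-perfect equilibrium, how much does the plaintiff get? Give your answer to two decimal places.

172.12

Round 5 (the plaintiff proposes): the defendant gets 7 if talks fail, so the plaintiff offers 7 and keeps 243.
Round 4 (the defendant proposes): the plaintiff can get 243 next round, worth 0.49 × 243 = 119.07 now. The defendant offers 119.07 and keeps 250 − 119.07 = 130.93.
Round 3 (the plaintiff proposes): the defendant can get 130.93 next round, worth 0.49 × 130.93 = 64.1557 now. The plaintiff offers 64.1557 and keeps 250 − 64.1557 = 185.8443.
Round 2 (the defendant proposes): the plaintiff can get 185.8443 next round, worth 0.49 × 185.8443 = 91.063707 now; the defendant offers that and keeps 158.936293.
Round 1 (the plaintiff proposes): the defendant can get 158.936293 next round, worth 0.49 × 158.936293 = 77.87878357 now, so the plaintiff offers 77.87878357, keeping 172.12121643.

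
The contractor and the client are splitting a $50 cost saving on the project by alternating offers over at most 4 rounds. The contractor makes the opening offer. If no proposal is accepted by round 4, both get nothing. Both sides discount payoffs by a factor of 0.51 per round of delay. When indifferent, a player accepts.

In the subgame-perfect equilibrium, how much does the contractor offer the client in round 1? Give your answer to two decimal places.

19.13

Round 4 (the client proposes): rejection yields 0 for the contractor; the client offers 0 and keeps 50.
Round 3 (the contractor proposes): the client can get 50 next round, worth 0.51 × 50 = 25.5 now; the contractor offers that and keeps 24.5.
Round 2 (the client proposes): the contractor can get 24.5 next round, worth 0.51 × 24.5 = 12.495 now, so the client offers 12.495, keeping 37.505.
Round 1 (the contractor proposes): the client can get 37.505 next round, worth 0.51 × 37.505 = 19.12755 now, so the contractor offers 19.12755, keeping 30.87245.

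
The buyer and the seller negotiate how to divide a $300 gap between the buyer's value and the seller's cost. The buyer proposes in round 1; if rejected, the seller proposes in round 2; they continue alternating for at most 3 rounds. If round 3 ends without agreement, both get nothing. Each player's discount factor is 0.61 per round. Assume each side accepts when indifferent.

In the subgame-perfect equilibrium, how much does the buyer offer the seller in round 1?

Round 3 (the buyer proposes): rejection yields 0 for the seller; the buyer offers 0 and keeps 300.
Round 2 (the seller proposes): the buyer can get 300 next round, worth 0.61 × 300 = 183 now, so the seller offers 183, keeping 117.
Round 1 (the buyer proposes): the seller can get 117 next round, worth 0.61 × 117 = 71.37 now; the buyer offers that and keeps 228.63.

71.37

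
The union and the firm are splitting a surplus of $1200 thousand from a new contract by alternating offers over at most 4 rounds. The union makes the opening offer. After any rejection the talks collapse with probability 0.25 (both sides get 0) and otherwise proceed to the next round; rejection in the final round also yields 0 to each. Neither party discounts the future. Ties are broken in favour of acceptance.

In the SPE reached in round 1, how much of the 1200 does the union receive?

Round 4 (the firm proposes): the union will accept anything ≥ 0, so the firm offers 0 and keeps 1200.
Round 3 (the union proposes): rejecting gives the firm an expected 0.75 × 1200 = 900. The union offers 900 and keeps 1200 − 900 = 300.
Round 2 (the firm proposes): rejecting gives the union an expected 0.75 × 300 = 225. The firm offers 225 and keeps 1200 − 225 = 975.
Round 1 (the union proposes): rejecting gives the firm an expected 0.75 × 975 = 731.25, so the union offers 731.25, keeping 468.75.

468.75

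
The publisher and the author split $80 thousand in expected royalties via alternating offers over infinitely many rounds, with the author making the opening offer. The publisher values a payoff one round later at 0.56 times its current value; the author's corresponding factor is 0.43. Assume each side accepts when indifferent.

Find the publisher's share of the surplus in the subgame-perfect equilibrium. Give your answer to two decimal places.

33.64

When the author proposes, the publisher accepts any offer worth at least 0.56 times what the publisher would get by proposing next round; and vice versa.
This gives x = 80 − 0.56y and y = 80 − 0.43x, where x and y are each side's share when it proposes.
Hence (1 − 0.56·0.43)x = 80(1 − 0.56), i.e. 0.7592·x = 35.2.
x ≈ 46.3646; the publisher's share is 80 − x ≈ 33.6354.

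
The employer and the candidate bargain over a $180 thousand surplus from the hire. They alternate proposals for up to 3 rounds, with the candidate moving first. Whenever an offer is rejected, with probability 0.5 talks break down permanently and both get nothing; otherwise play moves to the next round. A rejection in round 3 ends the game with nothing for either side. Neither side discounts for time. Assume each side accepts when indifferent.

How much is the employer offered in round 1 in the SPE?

By backward induction:
Round 3 (the candidate proposes): rejection yields 0 for the employer; the candidate offers 0 and keeps 180.
Round 2 (the employer proposes): rejecting gives the candidate an expected 0.5 × 180 = 90, so the employer offers 90, keeping 90.
Round 1 (the candidate proposes): rejecting gives the employer an expected 0.5 × 90 = 45. The candidate offers 45 and keeps 180 − 45 = 135.

45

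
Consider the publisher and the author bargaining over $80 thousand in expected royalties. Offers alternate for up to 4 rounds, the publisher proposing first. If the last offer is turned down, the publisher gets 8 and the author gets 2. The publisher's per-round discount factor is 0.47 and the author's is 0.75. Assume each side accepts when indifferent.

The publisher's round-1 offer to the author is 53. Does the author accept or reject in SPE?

Accept

Work out the author's continuation value if the offer is rejected.
Round 4 (the author proposes): the publisher gets 8 if talks fail, so the author offers 8 and keeps 72.
Round 3 (the publisher proposes): the author can get 72 next round, worth 0.75 × 72 = 54 now; the publisher offers that and keeps 26.
Round 2 (the author proposes): the publisher can get 26 next round, worth 0.47 × 26 = 12.22 now; the author offers that and keeps 67.78.
So by rejecting in round 1, the author gets 67.78 next round, worth 0.75 × 67.78 = 50.835 now.
Offer 53 ≥ 50.835, so the author accepts.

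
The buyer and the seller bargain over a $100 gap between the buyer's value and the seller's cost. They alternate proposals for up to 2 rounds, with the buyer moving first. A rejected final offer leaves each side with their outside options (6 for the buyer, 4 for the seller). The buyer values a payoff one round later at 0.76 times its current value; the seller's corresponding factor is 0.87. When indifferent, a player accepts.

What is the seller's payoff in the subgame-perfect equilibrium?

By backward induction:
Round 2 (the seller proposes): the buyer gets 6 if talks fail, so the seller offers 6 and keeps 94.
Round 1 (the buyer proposes): the seller can get 94 next round, worth 0.87 × 94 = 81.78 now. The buyer offers 81.78 and keeps 100 − 81.78 = 18.22.

81.78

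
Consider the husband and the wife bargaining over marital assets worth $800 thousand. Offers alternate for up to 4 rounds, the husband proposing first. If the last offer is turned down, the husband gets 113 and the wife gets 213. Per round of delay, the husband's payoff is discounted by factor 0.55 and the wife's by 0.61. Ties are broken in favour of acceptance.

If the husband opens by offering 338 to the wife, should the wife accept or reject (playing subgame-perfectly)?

Round 4 (the wife proposes): the husband gets 113 if talks fail, so the wife offers 113 and keeps 687.
Round 3 (the husband proposes): the wife can get 687 next round, worth 0.61 × 687 = 419.07 now; the husband offers that and keeps 380.93.
Round 2 (the wife proposes): the husband can get 380.93 next round, worth 0.55 × 380.93 = 209.5115 now; the wife offers that and keeps 590.4885.
So by rejecting in round 1, the wife gets 590.4885 next round, worth 0.61 × 590.4885 = 360.197985 now.
Offer 338 < 360.197985, so the wife rejects.

Reject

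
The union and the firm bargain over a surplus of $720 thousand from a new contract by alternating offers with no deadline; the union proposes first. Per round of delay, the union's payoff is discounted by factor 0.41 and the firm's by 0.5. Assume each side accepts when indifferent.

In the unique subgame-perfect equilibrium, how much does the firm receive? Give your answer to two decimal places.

267.17

In a stationary SPE each proposer offers the other exactly their discounted continuation value.
If the union keeps x when proposing and the firm keeps y when proposing, then x = 720 − 0.5y and y = 720 − 0.41x.
Solving: x = 720(1 − 0.5) / (1 − 0.41·0.5) = 360 / 0.795 ≈ 452.8302.
The firm gets 720 − 452.8302 ≈ 267.1698.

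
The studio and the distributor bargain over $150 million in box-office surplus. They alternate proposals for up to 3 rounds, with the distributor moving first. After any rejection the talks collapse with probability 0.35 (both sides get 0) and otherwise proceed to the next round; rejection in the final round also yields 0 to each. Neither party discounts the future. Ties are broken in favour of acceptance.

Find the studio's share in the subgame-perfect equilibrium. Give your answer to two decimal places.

34.13

Round 3 (the distributor proposes): rejection yields 0 for the studio; the distributor offers 0 and keeps 150.
Round 2 (the studio proposes): rejecting gives the distributor an expected 0.65 × 150 = 97.5. The studio offers 97.5 and keeps 150 − 97.5 = 52.5.
Round 1 (the distributor proposes): rejecting gives the studio an expected 0.65 × 52.5 = 34.125; the distributor offers that and keeps 115.875.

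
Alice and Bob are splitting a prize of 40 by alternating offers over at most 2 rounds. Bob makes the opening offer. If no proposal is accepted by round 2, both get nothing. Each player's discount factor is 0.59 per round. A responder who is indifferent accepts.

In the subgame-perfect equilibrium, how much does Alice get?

Work backward from the last round.
Round 2 (Alice proposes): Bob will accept anything ≥ 0, so Alice offers 0 and keeps 40.
Round 1 (Bob proposes): Alice can get 40 next round, worth 0.59 × 40 = 23.6 now; Bob offers that and keeps 16.4.

23.6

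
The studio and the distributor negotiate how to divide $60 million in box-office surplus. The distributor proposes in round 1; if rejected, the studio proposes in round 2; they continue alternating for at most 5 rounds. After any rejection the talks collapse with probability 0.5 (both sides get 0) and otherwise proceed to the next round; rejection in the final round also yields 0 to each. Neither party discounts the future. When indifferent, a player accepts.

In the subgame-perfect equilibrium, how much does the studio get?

18.75

Round 5 (the distributor proposes): the studio will accept anything ≥ 0, so the distributor offers 0 and keeps 60.
Round 4 (the studio proposes): rejecting gives the distributor an expected 0.5 × 60 = 30. The studio offers 30 and keeps 60 − 30 = 30.
Round 3 (the distributor proposes): rejecting gives the studio an expected 0.5 × 30 = 15. The distributor offers 15 and keeps 60 − 15 = 45.
Round 2 (the studio proposes): rejecting gives the distributor an expected 0.5 × 45 = 22.5, so the studio offers 22.5, keeping 37.5.
Round 1 (the distributor proposes): rejecting gives the studio an expected 0.5 × 37.5 = 18.75, so the distributor offers 18.75, keeping 41.25.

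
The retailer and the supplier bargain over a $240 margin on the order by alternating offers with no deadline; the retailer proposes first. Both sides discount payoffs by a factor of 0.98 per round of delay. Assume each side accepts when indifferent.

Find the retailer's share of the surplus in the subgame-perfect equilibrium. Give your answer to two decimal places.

Let x be the retailer's share when the retailer proposes and y be the supplier's share when the supplier proposes.
The supplier accepts iff offered ≥ 0.98·y, so x = 240 − 0.98y. Symmetrically y = 240 − 0.98x.
Substituting: x = 240 − 0.98(240 − 0.98x), giving x(1 − 0.98·0.98) = 240(1 − 0.98).
So x = 240 × 0.02 / 0.0396 ≈ 121.2121, and the supplier receives 240 − x ≈ 118.7879.

121.21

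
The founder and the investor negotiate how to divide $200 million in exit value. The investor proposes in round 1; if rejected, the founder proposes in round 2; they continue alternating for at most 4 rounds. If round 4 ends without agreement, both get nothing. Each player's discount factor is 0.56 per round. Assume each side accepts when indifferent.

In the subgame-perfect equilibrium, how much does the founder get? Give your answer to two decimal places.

84.40

Round 4 (the founder proposes): the investor will accept anything ≥ 0, so the founder offers 0 and keeps 200.
Round 3 (the investor proposes): the founder can get 200 next round, worth 0.56 × 200 = 112 now. The investor offers 112 and keeps 200 − 112 = 88.
Round 2 (the founder proposes): the investor can get 88 next round, worth 0.56 × 88 = 49.28 now. The founder offers 49.28 and keeps 200 − 49.28 = 150.72.
Round 1 (the investor proposes): the founder can get 150.72 next round, worth 0.56 × 150.72 = 84.4032 now, so the investor offers 84.4032, keeping 115.5968.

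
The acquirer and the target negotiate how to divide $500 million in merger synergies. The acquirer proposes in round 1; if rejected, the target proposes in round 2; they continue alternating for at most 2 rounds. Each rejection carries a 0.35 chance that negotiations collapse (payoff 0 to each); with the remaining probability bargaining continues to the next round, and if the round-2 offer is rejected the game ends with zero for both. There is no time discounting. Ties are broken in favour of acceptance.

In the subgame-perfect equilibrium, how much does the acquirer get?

175

Round 2 (the target proposes): the acquirer will accept anything ≥ 0, so the target offers 0 and keeps 500.
Round 1 (the acquirer proposes): rejecting gives the target an expected 0.65 × 500 = 325; the acquirer offers that and keeps 175.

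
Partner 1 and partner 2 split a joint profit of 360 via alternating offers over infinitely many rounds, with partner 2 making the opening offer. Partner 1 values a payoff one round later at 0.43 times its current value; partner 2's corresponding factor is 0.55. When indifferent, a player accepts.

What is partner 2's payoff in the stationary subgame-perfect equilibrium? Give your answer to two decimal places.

In a stationary SPE each proposer offers the other exactly their discounted continuation value.
If partner 2 keeps x when proposing and partner 1 keeps y when proposing, then x = 360 − 0.43y and y = 360 − 0.55x.
Solving: x = 360(1 − 0.43) / (1 − 0.55·0.43) = 205.2 / 0.7635 ≈ 268.7623.
Partner 1 gets 360 − 268.7623 ≈ 91.2377.

268.76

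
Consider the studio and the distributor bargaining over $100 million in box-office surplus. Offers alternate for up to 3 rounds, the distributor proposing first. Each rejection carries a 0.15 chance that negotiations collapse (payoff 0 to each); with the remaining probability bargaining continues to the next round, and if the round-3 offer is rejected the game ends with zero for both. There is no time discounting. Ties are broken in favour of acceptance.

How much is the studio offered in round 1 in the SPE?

12.75

By backward induction:
Round 3 (the distributor proposes): the studio will accept anything ≥ 0, so the distributor offers 0 and keeps 100.
Round 2 (the studio proposes): rejecting gives the distributor an expected 0.85 × 100 = 85, so the studio offers 85, keeping 15.
Round 1 (the distributor proposes): rejecting gives the studio an expected 0.85 × 15 = 12.75; the distributor offers that and keeps 87.25.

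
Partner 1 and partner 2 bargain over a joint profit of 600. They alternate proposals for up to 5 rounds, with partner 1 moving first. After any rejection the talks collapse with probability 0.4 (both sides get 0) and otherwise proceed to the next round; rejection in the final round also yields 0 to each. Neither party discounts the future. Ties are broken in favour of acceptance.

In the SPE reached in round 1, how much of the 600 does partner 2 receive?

195.84

Round 5 (partner 1 proposes): rejection yields 0 for partner 2; partner 1 offers 0 and keeps 600.
Round 4 (partner 2 proposes): rejecting gives partner 1 an expected 0.6 × 600 = 360, so partner 2 offers 360, keeping 240.
Round 3 (partner 1 proposes): rejecting gives partner 2 an expected 0.6 × 240 = 144. Partner 1 offers 144 and keeps 600 − 144 = 456.
Round 2 (partner 2 proposes): rejecting gives partner 1 an expected 0.6 × 456 = 273.6. Partner 2 offers 273.6 and keeps 600 − 273.6 = 326.4.
Round 1 (partner 1 proposes): rejecting gives partner 2 an expected 0.6 × 326.4 = 195.84. Partner 1 offers 195.84 and keeps 600 − 195.84 = 404.16.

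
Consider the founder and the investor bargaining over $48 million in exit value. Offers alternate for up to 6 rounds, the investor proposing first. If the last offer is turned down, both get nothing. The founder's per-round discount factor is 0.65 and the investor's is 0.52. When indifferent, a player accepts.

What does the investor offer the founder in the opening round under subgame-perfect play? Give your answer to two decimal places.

Round 6 (the founder proposes): the investor will accept anything ≥ 0, so the founder offers 0 and keeps 48.
Round 5 (the investor proposes): the founder can get 48 next round, worth 0.65 × 48 = 31.2 now; the investor offers that and keeps 16.8.
Round 4 (the founder proposes): the investor can get 16.8 next round, worth 0.52 × 16.8 = 8.736 now; the founder offers that and keeps 39.264.
Round 3 (the investor proposes): the founder can get 39.264 next round, worth 0.65 × 39.264 = 25.5216 now; the investor offers that and keeps 22.4784.
Round 2 (the founder proposes): the investor can get 22.4784 next round, worth 0.52 × 22.4784 = 11.688768 now. The founder offers 11.688768 and keeps 48 − 11.688768 = 36.311232.
Round 1 (the investor proposes): the founder can get 36.311232 next round, worth 0.65 × 36.311232 = 23.6023008 now. The investor offers 23.6023008 and keeps 48 − 23.6023008 = 24.3976992.

23.60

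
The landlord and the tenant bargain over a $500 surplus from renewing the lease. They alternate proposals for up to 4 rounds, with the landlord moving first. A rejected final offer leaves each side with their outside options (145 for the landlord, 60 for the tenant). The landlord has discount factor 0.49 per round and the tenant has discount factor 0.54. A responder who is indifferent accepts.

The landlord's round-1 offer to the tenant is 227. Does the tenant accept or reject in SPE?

Work out the tenant's continuation value if the offer is rejected.
Round 4 (the tenant proposes): the landlord gets 145 if talks fail, so the tenant offers 145 and keeps 355.
Round 3 (the landlord proposes): the tenant can get 355 next round, worth 0.54 × 355 = 191.7 now. The landlord offers 191.7 and keeps 500 − 191.7 = 308.3.
Round 2 (the tenant proposes): the landlord can get 308.3 next round, worth 0.49 × 308.3 = 151.067 now; the tenant offers that and keeps 348.933.
So by rejecting in round 1, the tenant gets 348.933 next round, worth 0.54 × 348.933 = 188.42382 now.
Offer 227 ≥ 188.42382, so the tenant accepts.

Accept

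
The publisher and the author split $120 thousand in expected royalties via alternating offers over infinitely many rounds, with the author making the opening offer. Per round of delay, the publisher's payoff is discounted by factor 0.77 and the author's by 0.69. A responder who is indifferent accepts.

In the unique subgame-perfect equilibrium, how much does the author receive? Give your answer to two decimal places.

58.89

In a stationary SPE each proposer offers the other exactly their discounted continuation value.
If the author keeps x when proposing and the publisher keeps y when proposing, then x = 120 − 0.77y and y = 120 − 0.69x.
Solving: x = 120(1 − 0.77) / (1 − 0.69·0.77) = 27.6 / 0.4687 ≈ 58.8863.
The publisher gets 120 − 58.8863 ≈ 61.1137.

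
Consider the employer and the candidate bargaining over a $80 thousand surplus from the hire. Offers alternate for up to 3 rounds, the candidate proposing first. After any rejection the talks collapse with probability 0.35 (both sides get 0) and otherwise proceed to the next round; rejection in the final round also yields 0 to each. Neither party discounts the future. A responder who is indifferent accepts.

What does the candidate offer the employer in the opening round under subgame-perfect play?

18.2

By backward induction:
Round 3 (the candidate proposes): the employer will accept anything ≥ 0, so the candidate offers 0 and keeps 80.
Round 2 (the employer proposes): rejecting gives the candidate an expected 0.65 × 80 = 52, so the employer offers 52, keeping 28.
Round 1 (the candidate proposes): rejecting gives the employer an expected 0.65 × 28 = 18.2. The candidate offers 18.2 and keeps 80 − 18.2 = 61.8.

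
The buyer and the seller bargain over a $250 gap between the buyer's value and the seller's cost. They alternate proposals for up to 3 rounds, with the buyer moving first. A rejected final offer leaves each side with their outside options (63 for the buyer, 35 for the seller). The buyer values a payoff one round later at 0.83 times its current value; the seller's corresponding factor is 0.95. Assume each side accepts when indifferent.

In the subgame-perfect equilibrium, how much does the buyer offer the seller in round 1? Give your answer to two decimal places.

Round 3 (the buyer proposes): the seller gets 35 if talks fail, so the buyer offers 35 and keeps 215.
Round 2 (the seller proposes): the buyer can get 215 next round, worth 0.83 × 215 = 178.45 now; the seller offers that and keeps 71.55.
Round 1 (the buyer proposes): the seller can get 71.55 next round, worth 0.95 × 71.55 = 67.9725 now; the buyer offers that and keeps 182.0275.

67.97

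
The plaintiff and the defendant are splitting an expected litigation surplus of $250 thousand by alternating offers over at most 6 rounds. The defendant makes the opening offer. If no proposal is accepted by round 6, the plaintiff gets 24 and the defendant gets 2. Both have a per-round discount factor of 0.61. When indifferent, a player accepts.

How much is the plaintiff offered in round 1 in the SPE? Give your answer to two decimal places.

102.55

Round 6 (the plaintiff proposes): the defendant gets 2 if talks fail, so the plaintiff offers 2 and keeps 248.
Round 5 (the defendant proposes): the plaintiff can get 248 next round, worth 0.61 × 248 = 151.28 now; the defendant offers that and keeps 98.72.
Round 4 (the plaintiff proposes): the defendant can get 98.72 next round, worth 0.61 × 98.72 = 60.2192 now, so the plaintiff offers 60.2192, keeping 189.7808.
Round 3 (the defendant proposes): the plaintiff can get 189.7808 next round, worth 0.61 × 189.7808 = 115.766288 now. The defendant offers 115.766288 and keeps 250 − 115.766288 = 134.233712.
Round 2 (the plaintiff proposes): the defendant can get 134.233712 next round, worth 0.61 × 134.233712 = 81.88256432 now, so the plaintiff offers 81.88256432, keeping 168.11743568.
Round 1 (the defendant proposes): the plaintiff can get 168.11743568 next round, worth 0.61 × 168.11743568 = 102.5516357648 now. The defendant offers 102.5516357648 and keeps 250 − 102.5516357648 = 147.4483642352.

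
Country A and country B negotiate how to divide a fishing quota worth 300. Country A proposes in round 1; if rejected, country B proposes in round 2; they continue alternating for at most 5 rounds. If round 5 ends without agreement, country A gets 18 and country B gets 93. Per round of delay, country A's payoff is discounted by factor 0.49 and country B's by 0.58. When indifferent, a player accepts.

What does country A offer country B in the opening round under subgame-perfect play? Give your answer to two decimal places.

121.47

Solve by backward induction from round 5.
Round 5 (country A proposes): country B gets 93 if talks fail, so country A offers 93 and keeps 207.
Round 4 (country B proposes): country A can get 207 next round, worth 0.49 × 207 = 101.43 now; country B offers that and keeps 198.57.
Round 3 (country A proposes): country B can get 198.57 next round, worth 0.58 × 198.57 = 115.1706 now, so country A offers 115.1706, keeping 184.8294.
Round 2 (country B proposes): country A can get 184.8294 next round, worth 0.49 × 184.8294 = 90.566406 now. Country B offers 90.566406 and keeps 300 − 90.566406 = 209.433594.
Round 1 (country A proposes): country B can get 209.433594 next round, worth 0.58 × 209.433594 = 121.47148452 now; country A offers that and keeps 178.52851548.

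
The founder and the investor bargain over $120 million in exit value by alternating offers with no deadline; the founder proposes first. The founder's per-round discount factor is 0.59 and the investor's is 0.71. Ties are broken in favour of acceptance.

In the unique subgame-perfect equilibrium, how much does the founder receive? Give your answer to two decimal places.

In a stationary SPE each proposer offers the other exactly their discounted continuation value.
If the founder keeps x when proposing and the investor keeps y when proposing, then x = 120 − 0.71y and y = 120 − 0.59x.
Solving: x = 120(1 − 0.71) / (1 − 0.59·0.71) = 34.8 / 0.5811 ≈ 59.8864.
The investor gets 120 − 59.8864 ≈ 60.1136.

59.89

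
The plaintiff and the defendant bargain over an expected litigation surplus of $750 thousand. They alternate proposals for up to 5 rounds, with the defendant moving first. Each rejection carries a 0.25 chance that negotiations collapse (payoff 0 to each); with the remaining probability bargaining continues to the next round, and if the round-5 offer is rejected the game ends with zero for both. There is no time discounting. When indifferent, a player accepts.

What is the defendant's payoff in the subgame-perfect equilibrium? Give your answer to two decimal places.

Round 5 (the defendant proposes): rejection yields 0 for the plaintiff; the defendant offers 0 and keeps 750.
Round 4 (the plaintiff proposes): rejecting gives the defendant an expected 0.75 × 750 = 562.5, so the plaintiff offers 562.5, keeping 187.5.
Round 3 (the defendant proposes): rejecting gives the plaintiff an expected 0.75 × 187.5 = 140.625. The defendant offers 140.625 and keeps 750 − 140.625 = 609.375.
Round 2 (the plaintiff proposes): rejecting gives the defendant an expected 0.75 × 609.375 = 457.03125; the plaintiff offers that and keeps 292.96875.
Round 1 (the defendant proposes): rejecting gives the plaintiff an expected 0.75 × 292.96875 = 219.7265625, so the defendant offers 219.7265625, keeping 530.2734375.

530.27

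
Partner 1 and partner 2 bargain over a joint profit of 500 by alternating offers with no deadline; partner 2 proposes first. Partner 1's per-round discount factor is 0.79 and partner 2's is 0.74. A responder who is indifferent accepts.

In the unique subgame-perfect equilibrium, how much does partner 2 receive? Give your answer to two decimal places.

Let x be partner 2's share when partner 2 proposes and y be partner 1's share when partner 1 proposes.
Partner 1 accepts iff offered ≥ 0.79·y, so x = 500 − 0.79y. Symmetrically y = 500 − 0.74x.
Substituting: x = 500 − 0.79(500 − 0.74x), giving x(1 − 0.74·0.79) = 500(1 − 0.79).
So x = 500 × 0.21 / 0.4154 ≈ 252.7684, and partner 1 receives 500 − x ≈ 247.2316.

252.77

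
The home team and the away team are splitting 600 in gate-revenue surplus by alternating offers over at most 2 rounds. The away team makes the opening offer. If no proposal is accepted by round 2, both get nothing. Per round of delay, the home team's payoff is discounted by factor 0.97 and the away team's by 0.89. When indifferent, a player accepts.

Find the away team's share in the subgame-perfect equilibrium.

Round 2 (the home team proposes): rejection yields 0 for the away team; the home team offers 0 and keeps 600.
Round 1 (the away team proposes): the home team can get 600 next round, worth 0.97 × 600 = 582 now. The away team offers 582 and keeps 600 − 582 = 18.

18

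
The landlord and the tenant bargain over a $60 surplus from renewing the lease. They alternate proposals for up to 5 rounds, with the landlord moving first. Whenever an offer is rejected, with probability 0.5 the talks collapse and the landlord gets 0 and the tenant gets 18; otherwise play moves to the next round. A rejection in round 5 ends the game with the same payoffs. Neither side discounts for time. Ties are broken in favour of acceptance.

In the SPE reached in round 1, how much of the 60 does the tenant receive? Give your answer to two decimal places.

Round 5 (the landlord proposes): the tenant gets 18 if talks fail, so the landlord offers 18 and keeps 42.
Round 4 (the tenant proposes): rejecting gives the landlord an expected 0.5 × 42 = 21; the tenant offers that and keeps 39.
Round 3 (the landlord proposes): rejecting gives the tenant an expected 0.5 × 39 + 0.5 × 18 = 28.5, so the landlord offers 28.5, keeping 31.5.
Round 2 (the tenant proposes): rejecting gives the landlord an expected 0.5 × 31.5 = 15.75; the tenant offers that and keeps 44.25.
Round 1 (the landlord proposes): rejecting gives the tenant an expected 0.5 × 44.25 + 0.5 × 18 = 31.125; the landlord offers that and keeps 28.875.

31.13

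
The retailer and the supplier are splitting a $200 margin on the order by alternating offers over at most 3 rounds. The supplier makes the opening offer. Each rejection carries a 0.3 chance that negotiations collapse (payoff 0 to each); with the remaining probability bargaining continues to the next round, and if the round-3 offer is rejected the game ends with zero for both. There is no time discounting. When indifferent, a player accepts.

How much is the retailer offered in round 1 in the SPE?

Round 3 (the supplier proposes): the retailer will accept anything ≥ 0, so the supplier offers 0 and keeps 200.
Round 2 (the retailer proposes): rejecting gives the supplier an expected 0.7 × 200 = 140. The retailer offers 140 and keeps 200 − 140 = 60.
Round 1 (the supplier proposes): rejecting gives the retailer an expected 0.7 × 60 = 42, so the supplier offers 42, keeping 158.

42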